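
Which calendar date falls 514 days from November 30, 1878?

Counting forward 514 days from November 30, 1878.
November has 30 days, so 30 − 30 = 0 days remain after November 30, 1878; 514 − 0 = 514 left.
December 1878 has 31 days: 514 − 31 = 483 left.
January 1879 has 31 days: 483 − 31 = 452 left.
February 1879 has 28 days (1879 is not a leap year): 452 − 28 = 424 left.
March 1879 has 31 days: 424 − 31 = 393 left.
April 1879 has 30 days: 393 − 30 = 363 left.
May 1879 has 31 days: 363 − 31 = 332 left.
June 1879 has 30 days: 332 − 30 = 302 left.
July 1879 has 31 days: 302 − 31 = 271 left.
August 1879 has 31 days: 271 − 31 = 240 left.
September 1879 has 30 days: 240 − 30 = 210 left.
October 1879 has 31 days: 210 − 31 = 179 left.
November 1879 has 30 days: 179 − 30 = 149 left.
December 1879 has 31 days: 149 − 31 = 118 left.
January 1880 has 31 days: 118 − 31 = 87 left.
February 1880 has 29 days (1880 is a leap year): 87 − 29 = 58 left.
March 1880 has 31 days: 58 − 31 = 27 left.
27 days into April 1880 → April 27, 1880.

April 27, 1880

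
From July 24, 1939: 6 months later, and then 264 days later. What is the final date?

Counting forward 6 months from July 24, 1939:
month 7 + 6 = 13, which is month 1 of year 1940 → January 1940.
Day 24 is valid in January, giving January 24, 1940.
Counting forward 264 days from January 24, 1940:
January has 31 days, so 31 − 24 = 7 days remain after January 24, 1940; 264 − 7 = 257 left.
February 1940 has 29 days (1940 is a leap year): 257 − 29 = 228 left.
March 1940 has 31 days: 228 − 31 = 197 left.
April 1940 has 30 days: 197 − 30 = 167 left.
May 1940 has 31 days: 167 − 31 = 136 left.
June 1940 has 30 days: 136 − 30 = 106 left.
July 1940 has 31 days: 106 − 31 = 75 left.
August 1940 has 31 days: 75 − 31 = 44 left.
September 1940 has 30 days: 44 − 30 = 14 left.
14 days into October 1940 → October 14, 1940.

October 14, 1940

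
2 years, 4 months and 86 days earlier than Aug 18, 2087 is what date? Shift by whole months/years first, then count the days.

January 22, 2085

Going back 2 years, 4 months and 86 days from August 18, 2087: first the month/year part, then the days.
-2 years → 2085; month 8 − 4 = 4 → April 2085.
Day 18 is valid in April, giving April 18, 2085.
Now subtract 86 days from April 18, 2085.
Going back 18 days from April 18, 2085 reaches the end of the previous month; 86 − 18 = 68 left.
March 2085 has 31 days: 68 − 31 = 37 left.
February 2085 has 28 days (2085 is not a leap year): 37 − 28 = 9 left.
January 2085 has 31 days; 31 − 9 = 22 → January 22, 2085.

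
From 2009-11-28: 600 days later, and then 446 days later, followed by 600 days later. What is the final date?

Counting forward 600 days from November 28, 2009:
November has 30 days, so 30 − 28 = 2 days remain after November 28, 2009; 600 − 2 = 598 left.
December 2009 has 31 days: 598 − 31 = 567 left.
January 2010 has 31 days: 567 − 31 = 536 left.
February 2010 has 28 days (2010 is not a leap year): 536 − 28 = 508 left.
March 2010 has 31 days: 508 − 31 = 477 left.
April 2010 has 30 days: 477 − 30 = 447 left.
May 2010 has 31 days: 447 − 31 = 416 left.
June 2010 has 30 days: 416 − 30 = 386 left.
July 2010 has 31 days: 386 − 31 = 355 left.
August 2010 has 31 days: 355 − 31 = 324 left.
September 2010 has 30 days: 324 − 30 = 294 left.
October 2010 has 31 days: 294 − 31 = 263 left.
November 2010 has 30 days: 263 − 30 = 233 left.
December 2010 has 31 days: 233 − 31 = 202 left.
January 2011 has 31 days: 202 − 31 = 171 left.
February 2011 has 28 days (2011 is not a leap year): 171 − 28 = 143 left.
March 2011 has 31 days: 143 − 31 = 112 left.
April 2011 has 30 days: 112 − 30 = 82 left.
May 2011 has 31 days: 82 − 31 = 51 left.
June 2011 has 30 days: 51 − 30 = 21 left.
21 days into July 2011 → July 21, 2011.
Counting forward 446 days from July 21, 2011:
July has 31 days, so 31 − 21 = 10 days remain after July 21, 2011; 446 − 10 = 436 left.
August 2011 has 31 days: 436 − 31 = 405 left.
September 2011 has 30 days: 405 − 30 = 375 left.
October 2011 has 31 days: 375 − 31 = 344 left.
November 2011 has 30 days: 344 − 30 = 314 left.
December 2011 has 31 days: 314 − 31 = 283 left.
January 2012 has 31 days: 283 − 31 = 252 left.
February 2012 has 29 days (2012 is a leap year): 252 − 29 = 223 left.
March 2012 has 31 days: 223 − 31 = 192 left.
April 2012 has 30 days: 192 − 30 = 162 left.
May 2012 has 31 days: 162 − 31 = 131 left.
June 2012 has 30 days: 131 − 30 = 101 left.
July 2012 has 31 days: 101 − 31 = 70 left.
August 2012 has 31 days: 70 − 31 = 39 left.
September 2012 has 30 days: 39 − 30 = 9 left.
9 days into October 2012 → October 9, 2012.
Advancing 600 days from October 9, 2012:
October has 31 days, so 31 − 9 = 22 days remain after October 9, 2012; 600 − 22 = 578 left.
November 2012 has 30 days: 578 − 30 = 548 left.
December 2012 has 31 days: 548 − 31 = 517 left.
January 2013 has 31 days: 517 − 31 = 486 left.
February 2013 has 28 days (2013 is not a leap year): 486 − 28 = 458 left.
March 2013 has 31 days: 458 − 31 = 427 left.
April 2013 has 30 days: 427 − 30 = 397 left.
May 2013 has 31 days: 397 − 31 = 366 left.
June 2013 has 30 days: 366 − 30 = 336 left.
July 2013 has 31 days: 336 − 31 = 305 left.
August 2013 has 31 days: 305 − 31 = 274 left.
September 2013 has 30 days: 274 − 30 = 244 left.
October 2013 has 31 days: 244 − 31 = 213 left.
November 2013 has 30 days: 213 − 30 = 183 left.
December 2013 has 31 days: 183 − 31 = 152 left.
January 2014 has 31 days: 152 − 31 = 121 left.
February 2014 has 28 days (2014 is not a leap year): 121 − 28 = 93 left.
March 2014 has 31 days: 93 − 31 = 62 left.
April 2014 has 30 days: 62 − 30 = 32 left.
May 2014 has 31 days: 32 − 31 = 1 left.
1 day into June 2014 → June 1, 2014.

June 1, 2014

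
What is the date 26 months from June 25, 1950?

August 25, 1952

Counting forward 26 months from June 25, 1950.
month 6 + 26 = 32, which is month 8 of year 1952 → August 1952.
Day 25 is valid in August, giving August 25, 1952.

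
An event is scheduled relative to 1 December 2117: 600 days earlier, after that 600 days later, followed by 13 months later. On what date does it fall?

Counting back 600 days from December 1, 2117:
Going back 1 day from December 1, 2117 reaches the end of the previous month; 600 − 1 = 599 left.
November 2117 has 30 days: 599 − 30 = 569 left.
October 2117 has 31 days: 569 − 31 = 538 left.
September 2117 has 30 days: 538 − 30 = 508 left.
August 2117 has 31 days: 508 − 31 = 477 left.
July 2117 has 31 days: 477 − 31 = 446 left.
June 2117 has 30 days: 446 − 30 = 416 left.
May 2117 has 31 days: 416 − 31 = 385 left.
April 2117 has 30 days: 385 − 30 = 355 left.
March 2117 has 31 days: 355 − 31 = 324 left.
February 2117 has 28 days (2117 is not a leap year): 324 − 28 = 296 left.
January 2117 has 31 days: 296 − 31 = 265 left.
December 2116 has 31 days: 265 − 31 = 234 left.
November 2116 has 30 days: 234 − 30 = 204 left.
October 2116 has 31 days: 204 − 31 = 173 left.
September 2116 has 30 days: 173 − 30 = 143 left.
August 2116 has 31 days: 143 − 31 = 112 left.
July 2116 has 31 days: 112 − 31 = 81 left.
June 2116 has 30 days: 81 − 30 = 51 left.
May 2116 has 31 days: 51 − 31 = 20 left.
April 2116 has 30 days; 30 − 20 = 10 → April 10, 2116.
Adding 600 days from April 10, 2116:
April has 30 days, so 30 − 10 = 20 days remain after April 10, 2116; 600 − 20 = 580 left.
May 2116 has 31 days: 580 − 31 = 549 left.
June 2116 has 30 days: 549 − 30 = 519 left.
July 2116 has 31 days: 519 − 31 = 488 left.
August 2116 has 31 days: 488 − 31 = 457 left.
September 2116 has 30 days: 457 − 30 = 427 left.
October 2116 has 31 days: 427 − 31 = 396 left.
November 2116 has 30 days: 396 − 30 = 366 left.
December 2116 has 31 days: 366 − 31 = 335 left.
January 2117 has 31 days: 335 − 31 = 304 left.
February 2117 has 28 days (2117 is not a leap year): 304 − 28 = 276 left.
March 2117 has 31 days: 276 − 31 = 245 left.
April 2117 has 30 days: 245 − 30 = 215 left.
May 2117 has 31 days: 215 − 31 = 184 left.
June 2117 has 30 days: 184 − 30 = 154 left.
July 2117 has 31 days: 154 − 31 = 123 left.
August 2117 has 31 days: 123 − 31 = 92 left.
September 2117 has 30 days: 92 − 30 = 62 left.
October 2117 has 31 days: 62 − 31 = 31 left.
November 2117 has 30 days: 31 − 30 = 1 left.
1 day into December 2117 → December 1, 2117.
Adding 13 months from December 1, 2117:
month 12 + 13 = 25, which is month 1 of year 2119 → January 2119.
Day 1 is valid in January, giving January 1, 2119.

January 1, 2119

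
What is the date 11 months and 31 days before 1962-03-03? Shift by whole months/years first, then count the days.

March 3, 1961

Counting back 11 months and 31 days from March 3, 1962: first the month/year part, then the days.
month 3 − 11 = -8, which is month 4 of year 1961 → April 1961.
Day 3 is valid in April, giving April 3, 1961.
Now subtract 31 days from April 3, 1961.
Going back 3 days from April 3, 1961 reaches the end of the previous month; 31 − 3 = 28 left.
March 1961 has 31 days; 31 − 28 = 3 → March 3, 1961.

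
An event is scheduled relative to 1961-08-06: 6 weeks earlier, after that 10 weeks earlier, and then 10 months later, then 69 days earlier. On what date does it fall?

December 9, 1961

Counting back 6 weeks (= 42 days) from August 6, 1961:
Going back 6 days from August 6, 1961 reaches the end of the previous month; 42 − 6 = 36 left.
July 1961 has 31 days: 36 − 31 = 5 left.
June 1961 has 30 days; 30 − 5 = 25 → June 25, 1961.
Going back 10 weeks (= 70 days) from June 25, 1961:
Going back 25 days from June 25, 1961 reaches the end of the previous month; 70 − 25 = 45 left.
May 1961 has 31 days: 45 − 31 = 14 left.
April 1961 has 30 days; 30 − 14 = 16 → April 16, 1961.
Adding 10 months from April 16, 1961:
month 4 + 10 = 14, which is month 2 of year 1962 → February 1962.
Day 16 is valid in February, giving February 16, 1962.
Counting back 69 days from February 16, 1962:
Going back 16 days from February 16, 1962 reaches the end of the previous month; 69 − 16 = 53 left.
January 1962 has 31 days: 53 − 31 = 22 left.
December 1961 has 31 days; 31 − 22 = 9 → December 9, 1961.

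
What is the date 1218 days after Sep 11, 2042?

Advancing 1218 days from September 11, 2042.
September has 30 days, so 30 − 11 = 19 days remain after September 11, 2042; 1218 − 19 = 1199 left.
October 2042 has 31 days: 1199 − 31 = 1168 left.
November 2042 has 30 days: 1168 − 30 = 1138 left.
December 2042 has 31 days: 1138 − 31 = 1107 left.
January 2043 has 31 days: 1107 − 31 = 1076 left.
February 2043 has 28 days (2043 is not a leap year): 1076 − 28 = 1048 left.
March 2043 has 31 days: 1048 − 31 = 1017 left.
April 2043 has 30 days: 1017 − 30 = 987 left.
May 2043 has 31 days: 987 − 31 = 956 left.
June 2043 has 30 days: 956 − 30 = 926 left.
July 2043 has 31 days: 926 − 31 = 895 left.
August 2043 has 31 days: 895 − 31 = 864 left.
September 2043 has 30 days: 864 − 30 = 834 left.
October 2043 has 31 days: 834 − 31 = 803 left.
November 2043 has 30 days: 803 − 30 = 773 left.
December 2043 has 31 days: 773 − 31 = 742 left.
January 2044 has 31 days: 742 − 31 = 711 left.
February 2044 has 29 days (2044 is a leap year): 711 − 29 = 682 left.
March 2044 has 31 days: 682 − 31 = 651 left.
April 2044 has 30 days: 651 − 30 = 621 left.
May 2044 has 31 days: 621 − 31 = 590 left.
June 2044 has 30 days: 590 − 30 = 560 left.
July 2044 has 31 days: 560 − 31 = 529 left.
August 2044 has 31 days: 529 − 31 = 498 left.
September 2044 has 30 days: 498 − 30 = 468 left.
October 2044 has 31 days: 468 − 31 = 437 left.
November 2044 has 30 days: 437 − 30 = 407 left.
December 2044 has 31 days: 407 − 31 = 376 left.
January 2045 has 31 days: 376 − 31 = 345 left.
February 2045 has 28 days (2045 is not a leap year): 345 − 28 = 317 left.
March 2045 has 31 days: 317 − 31 = 286 left.
April 2045 has 30 days: 286 − 30 = 256 left.
May 2045 has 31 days: 256 − 31 = 225 left.
June 2045 has 30 days: 225 − 30 = 195 left.
July 2045 has 31 days: 195 − 31 = 164 left.
August 2045 has 31 days: 164 − 31 = 133 left.
September 2045 has 30 days: 133 − 30 = 103 left.
October 2045 has 31 days: 103 − 31 = 72 left.
November 2045 has 30 days: 72 − 30 = 42 left.
December 2045 has 31 days: 42 − 31 = 11 left.
11 days into January 2046 → January 11, 2046.

January 11, 2046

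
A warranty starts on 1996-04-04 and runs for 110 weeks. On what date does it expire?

Counting forward 110 weeks = 770 days from April 4, 1996.
April has 30 days, so 30 − 4 = 26 days remain after April 4, 1996; 770 − 26 = 744 left.
May 1996 has 31 days: 744 − 31 = 713 left.
June 1996 has 30 days: 713 − 30 = 683 left.
July 1996 has 31 days: 683 − 31 = 652 left.
August 1996 has 31 days: 652 − 31 = 621 left.
September 1996 has 30 days: 621 − 30 = 591 left.
October 1996 has 31 days: 591 − 31 = 560 left.
November 1996 has 30 days: 560 − 30 = 530 left.
December 1996 has 31 days: 530 − 31 = 499 left.
January 1997 has 31 days: 499 − 31 = 468 left.
February 1997 has 28 days (1997 is not a leap year): 468 − 28 = 440 left.
March 1997 has 31 days: 440 − 31 = 409 left.
April 1997 has 30 days: 409 − 30 = 379 left.
May 1997 has 31 days: 379 − 31 = 348 left.
June 1997 has 30 days: 348 − 30 = 318 left.
July 1997 has 31 days: 318 − 31 = 287 left.
August 1997 has 31 days: 287 − 31 = 256 left.
September 1997 has 30 days: 256 − 30 = 226 left.
October 1997 has 31 days: 226 − 31 = 195 left.
November 1997 has 30 days: 195 − 30 = 165 left.
December 1997 has 31 days: 165 − 31 = 134 left.
January 1998 has 31 days: 134 − 31 = 103 left.
February 1998 has 28 days (1998 is not a leap year): 103 − 28 = 75 left.
March 1998 has 31 days: 75 − 31 = 44 left.
April 1998 has 30 days: 44 − 30 = 14 left.
14 days into May 1998 → May 14, 1998.

May 14, 1998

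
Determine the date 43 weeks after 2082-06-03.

Advancing 43 weeks = 301 days from June 3, 2082.
June has 30 days, so 30 − 3 = 27 days remain after June 3, 2082; 301 − 27 = 274 left.
July 2082 has 31 days: 274 − 31 = 243 left.
August 2082 has 31 days: 243 − 31 = 212 left.
September 2082 has 30 days: 212 − 30 = 182 left.
October 2082 has 31 days: 182 − 31 = 151 left.
November 2082 has 30 days: 151 − 30 = 121 left.
December 2082 has 31 days: 121 − 31 = 90 left.
January 2083 has 31 days: 90 − 31 = 59 left.
February 2083 has 28 days (2083 is not a leap year): 59 − 28 = 31 left.
31 days into March 2083 → March 31, 2083.

March 31, 2083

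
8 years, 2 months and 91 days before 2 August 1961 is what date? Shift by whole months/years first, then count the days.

Counting back 8 years, 2 months and 91 days from August 2, 1961: first the month/year part, then the days.
-8 years → 1953; month 8 − 2 = 6 → June 1953.
Day 2 is valid in June, giving June 2, 1953.
Now subtract 91 days from June 2, 1953.
Going back 2 days from June 2, 1953 reaches the end of the previous month; 91 − 2 = 89 left.
May 1953 has 31 days: 89 − 31 = 58 left.
April 1953 has 30 days: 58 − 30 = 28 left.
March 1953 has 31 days; 31 − 28 = 3 → March 3, 1953.

March 3, 1953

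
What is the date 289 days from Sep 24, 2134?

July 10, 2135

Counting forward 289 days from September 24, 2134.
September has 30 days, so 30 − 24 = 6 days remain after September 24, 2134; 289 − 6 = 283 left.
October 2134 has 31 days: 283 − 31 = 252 left.
November 2134 has 30 days: 252 − 30 = 222 left.
December 2134 has 31 days: 222 − 31 = 191 left.
January 2135 has 31 days: 191 − 31 = 160 left.
February 2135 has 28 days (2135 is not a leap year): 160 − 28 = 132 left.
March 2135 has 31 days: 132 − 31 = 101 left.
April 2135 has 30 days: 101 − 30 = 71 left.
May 2135 has 31 days: 71 − 31 = 40 left.
June 2135 has 30 days: 40 − 30 = 10 left.
10 days into July 2135 → July 10, 2135.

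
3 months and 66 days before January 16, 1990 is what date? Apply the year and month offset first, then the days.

August 11, 1989

Subtracting 3 months and 66 days from January 16, 1990: first the month/year part, then the days.
month 1 − 3 = -2, which is month 10 of year 1989 → October 1989.
Day 16 is valid in October, giving October 16, 1989.
Now subtract 66 days from October 16, 1989.
Going back 16 days from October 16, 1989 reaches the end of the previous month; 66 − 16 = 50 left.
September 1989 has 30 days: 50 − 30 = 20 left.
August 1989 has 31 days; 31 − 20 = 11 → August 11, 1989.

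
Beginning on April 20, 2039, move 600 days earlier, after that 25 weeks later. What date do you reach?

Counting back 600 days from April 20, 2039:
Going back 20 days from April 20, 2039 reaches the end of the previous month; 600 − 20 = 580 left.
March 2039 has 31 days: 580 − 31 = 549 left.
February 2039 has 28 days (2039 is not a leap year): 549 − 28 = 521 left.
January 2039 has 31 days: 521 − 31 = 490 left.
December 2038 has 31 days: 490 − 31 = 459 left.
November 2038 has 30 days: 459 − 30 = 429 left.
October 2038 has 31 days: 429 − 31 = 398 left.
September 2038 has 30 days: 398 − 30 = 368 left.
August 2038 has 31 days: 368 − 31 = 337 left.
July 2038 has 31 days: 337 − 31 = 306 left.
June 2038 has 30 days: 306 − 30 = 276 left.
May 2038 has 31 days: 276 − 31 = 245 left.
April 2038 has 30 days: 245 − 30 = 215 left.
March 2038 has 31 days: 215 − 31 = 184 left.
February 2038 has 28 days (2038 is not a leap year): 184 − 28 = 156 left.
January 2038 has 31 days: 156 − 31 = 125 left.
December 2037 has 31 days: 125 − 31 = 94 left.
November 2037 has 30 days: 94 − 30 = 64 left.
October 2037 has 31 days: 64 − 31 = 33 left.
September 2037 has 30 days: 33 − 30 = 3 left.
August 2037 has 31 days; 31 − 3 = 28 → August 28, 2037.
Counting forward 25 weeks (= 175 days) from August 28, 2037:
August has 31 days, so 31 − 28 = 3 days remain after August 28, 2037; 175 − 3 = 172 left.
September 2037 has 30 days: 172 − 30 = 142 left.
October 2037 has 31 days: 142 − 31 = 111 left.
November 2037 has 30 days: 111 − 30 = 81 left.
December 2037 has 31 days: 81 − 31 = 50 left.
January 2038 has 31 days: 50 − 31 = 19 left.
19 days into February 2038 → February 19, 2038.

February 19, 2038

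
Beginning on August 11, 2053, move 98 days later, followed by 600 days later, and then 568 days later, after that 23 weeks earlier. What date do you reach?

Advancing 98 days from August 11, 2053:
August has 31 days, so 31 − 11 = 20 days remain after August 11, 2053; 98 − 20 = 78 left.
September 2053 has 30 days: 78 − 30 = 48 left.
October 2053 has 31 days: 48 − 31 = 17 left.
17 days into November 2053 → November 17, 2053.
Counting forward 600 days from November 17, 2053:
November has 30 days, so 30 − 17 = 13 days remain after November 17, 2053; 600 − 13 = 587 left.
December 2053 has 31 days: 587 − 31 = 556 left.
January 2054 has 31 days: 556 − 31 = 525 left.
February 2054 has 28 days (2054 is not a leap year): 525 − 28 = 497 left.
March 2054 has 31 days: 497 − 31 = 466 left.
April 2054 has 30 days: 466 − 30 = 436 left.
May 2054 has 31 days: 436 − 31 = 405 left.
June 2054 has 30 days: 405 − 30 = 375 left.
July 2054 has 31 days: 375 − 31 = 344 left.
August 2054 has 31 days: 344 − 31 = 313 left.
September 2054 has 30 days: 313 − 30 = 283 left.
October 2054 has 31 days: 283 − 31 = 252 left.
November 2054 has 30 days: 252 − 30 = 222 left.
December 2054 has 31 days: 222 − 31 = 191 left.
January 2055 has 31 days: 191 − 31 = 160 left.
February 2055 has 28 days (2055 is not a leap year): 160 − 28 = 132 left.
March 2055 has 31 days: 132 − 31 = 101 left.
April 2055 has 30 days: 101 − 30 = 71 left.
May 2055 has 31 days: 71 − 31 = 40 left.
June 2055 has 30 days: 40 − 30 = 10 left.
10 days into July 2055 → July 10, 2055.
Advancing 568 days from July 10, 2055:
July has 31 days, so 31 − 10 = 21 days remain after July 10, 2055; 568 − 21 = 547 left.
August 2055 has 31 days: 547 − 31 = 516 left.
September 2055 has 30 days: 516 − 30 = 486 left.
October 2055 has 31 days: 486 − 31 = 455 left.
November 2055 has 30 days: 455 − 30 = 425 left.
December 2055 has 31 days: 425 − 31 = 394 left.
January 2056 has 31 days: 394 − 31 = 363 left.
February 2056 has 29 days (2056 is a leap year): 363 − 29 = 334 left.
March 2056 has 31 days: 334 − 31 = 303 left.
April 2056 has 30 days: 303 − 30 = 273 left.
May 2056 has 31 days: 273 − 31 = 242 left.
June 2056 has 30 days: 242 − 30 = 212 left.
July 2056 has 31 days: 212 − 31 = 181 left.
August 2056 has 31 days: 181 − 31 = 150 left.
September 2056 has 30 days: 150 − 30 = 120 left.
October 2056 has 31 days: 120 − 31 = 89 left.
November 2056 has 30 days: 89 − 30 = 59 left.
December 2056 has 31 days: 59 − 31 = 28 left.
28 days into January 2057 → January 28, 2057.
Counting back 23 weeks (= 161 days) from January 28, 2057:
Going back 28 days from January 28, 2057 reaches the end of the previous month; 161 − 28 = 133 left.
December 2056 has 31 days: 133 − 31 = 102 left.
November 2056 has 30 days: 102 − 30 = 72 left.
October 2056 has 31 days: 72 − 31 = 41 left.
September 2056 has 30 days: 41 − 30 = 11 left.
August 2056 has 31 days; 31 − 11 = 20 → August 20, 2056.

August 20, 2056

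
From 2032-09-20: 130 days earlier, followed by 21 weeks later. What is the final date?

Subtracting 130 days from September 20, 2032:
Going back 20 days from September 20, 2032 reaches the end of the previous month; 130 − 20 = 110 left.
August 2032 has 31 days: 110 − 31 = 79 left.
July 2032 has 31 days: 79 − 31 = 48 left.
June 2032 has 30 days: 48 − 30 = 18 left.
May 2032 has 31 days; 31 − 18 = 13 → May 13, 2032.
Adding 21 weeks (= 147 days) from May 13, 2032:
May has 31 days, so 31 − 13 = 18 days remain after May 13, 2032; 147 − 18 = 129 left.
June 2032 has 30 days: 129 − 30 = 99 left.
July 2032 has 31 days: 99 − 31 = 68 left.
August 2032 has 31 days: 68 − 31 = 37 left.
September 2032 has 30 days: 37 − 30 = 7 left.
7 days into October 2032 → October 7, 2032.

October 7, 2032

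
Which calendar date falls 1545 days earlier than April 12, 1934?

January 18, 1930

Going back 1545 days from April 12, 1934.
Going back 12 days from April 12, 1934 reaches the end of the previous month; 1545 − 12 = 1533 left.
March 1934 has 31 days: 1533 − 31 = 1502 left.
February 1934 has 28 days (1934 is not a leap year): 1502 − 28 = 1474 left.
January 1934 has 31 days: 1474 − 31 = 1443 left.
December 1933 has 31 days: 1443 − 31 = 1412 left.
November 1933 has 30 days: 1412 − 30 = 1382 left.
October 1933 has 31 days: 1382 − 31 = 1351 left.
September 1933 has 30 days: 1351 − 30 = 1321 left.
August 1933 has 31 days: 1321 − 31 = 1290 left.
July 1933 has 31 days: 1290 − 31 = 1259 left.
June 1933 has 30 days: 1259 − 30 = 1229 left.
May 1933 has 31 days: 1229 − 31 = 1198 left.
April 1933 has 30 days: 1198 − 30 = 1168 left.
March 1933 has 31 days: 1168 − 31 = 1137 left.
February 1933 has 28 days (1933 is not a leap year): 1137 − 28 = 1109 left.
January 1933 has 31 days: 1109 − 31 = 1078 left.
December 1932 has 31 days: 1078 − 31 = 1047 left.
November 1932 has 30 days: 1047 − 30 = 1017 left.
October 1932 has 31 days: 1017 − 31 = 986 left.
September 1932 has 30 days: 986 − 30 = 956 left.
August 1932 has 31 days: 956 − 31 = 925 left.
July 1932 has 31 days: 925 − 31 = 894 left.
June 1932 has 30 days: 894 − 30 = 864 left.
May 1932 has 31 days: 864 − 31 = 833 left.
April 1932 has 30 days: 833 − 30 = 803 left.
March 1932 has 31 days: 803 − 31 = 772 left.
February 1932 has 29 days (1932 is a leap year): 772 − 29 = 743 left.
January 1932 has 31 days: 743 − 31 = 712 left.
December 1931 has 31 days: 712 − 31 = 681 left.
November 1931 has 30 days: 681 − 30 = 651 left.
October 1931 has 31 days: 651 − 31 = 620 left.
September 1931 has 30 days: 620 − 30 = 590 left.
August 1931 has 31 days: 590 − 31 = 559 left.
July 1931 has 31 days: 559 − 31 = 528 left.
June 1931 has 30 days: 528 − 30 = 498 left.
May 1931 has 31 days: 498 − 31 = 467 left.
April 1931 has 30 days: 467 − 30 = 437 left.
March 1931 has 31 days: 437 − 31 = 406 left.
February 1931 has 28 days (1931 is not a leap year): 406 − 28 = 378 left.
January 1931 has 31 days: 378 − 31 = 347 left.
December 1930 has 31 days: 347 − 31 = 316 left.
November 1930 has 30 days: 316 − 30 = 286 left.
October 1930 has 31 days: 286 − 31 = 255 left.
September 1930 has 30 days: 255 − 30 = 225 left.
August 1930 has 31 days: 225 − 31 = 194 left.
July 1930 has 31 days: 194 − 31 = 163 left.
June 1930 has 30 days: 163 − 30 = 133 left.
May 1930 has 31 days: 133 − 31 = 102 left.
April 1930 has 30 days: 102 − 30 = 72 left.
March 1930 has 31 days: 72 − 31 = 41 left.
February 1930 has 28 days (1930 is not a leap year): 41 − 28 = 13 left.
January 1930 has 31 days; 31 − 13 = 18 → January 18, 1930.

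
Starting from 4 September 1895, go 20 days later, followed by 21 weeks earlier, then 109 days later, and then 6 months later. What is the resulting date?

Advancing 20 days from September 4, 1895:
September has 30 days; 4 + 20 = 24, still in September.
Subtracting 21 weeks (= 147 days) from September 24, 1895:
Going back 24 days from September 24, 1895 reaches the end of the previous month; 147 − 24 = 123 left.
August 1895 has 31 days: 123 − 31 = 92 left.
July 1895 has 31 days: 92 − 31 = 61 left.
June 1895 has 30 days: 61 − 30 = 31 left.
May 1895 has 31 days: 31 − 31 = 0 left.
April 1895 has 30 days; 30 − 0 = 30 → April 30, 1895.
Counting forward 109 days from April 30, 1895:
April has 30 days, so 30 − 30 = 0 days remain after April 30, 1895; 109 − 0 = 109 left.
May 1895 has 31 days: 109 − 31 = 78 left.
June 1895 has 30 days: 78 − 30 = 48 left.
July 1895 has 31 days: 48 − 31 = 17 left.
17 days into August 1895 → August 17, 1895.
Counting forward 6 months from August 17, 1895:
month 8 + 6 = 14, which is month 2 of year 1896 → February 1896.
Day 17 is valid in February, giving February 17, 1896.

February 17, 1896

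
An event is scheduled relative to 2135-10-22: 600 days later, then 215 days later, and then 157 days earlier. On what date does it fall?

Adding 600 days from October 22, 2135:
October has 31 days, so 31 − 22 = 9 days remain after October 22, 2135; 600 − 9 = 591 left.
November 2135 has 30 days: 591 − 30 = 561 left.
December 2135 has 31 days: 561 − 31 = 530 left.
January 2136 has 31 days: 530 − 31 = 499 left.
February 2136 has 29 days (2136 is a leap year): 499 − 29 = 470 left.
March 2136 has 31 days: 470 − 31 = 439 left.
April 2136 has 30 days: 439 − 30 = 409 left.
May 2136 has 31 days: 409 − 31 = 378 left.
June 2136 has 30 days: 378 − 30 = 348 left.
July 2136 has 31 days: 348 − 31 = 317 left.
August 2136 has 31 days: 317 − 31 = 286 left.
September 2136 has 30 days: 286 − 30 = 256 left.
October 2136 has 31 days: 256 − 31 = 225 left.
November 2136 has 30 days: 225 − 30 = 195 left.
December 2136 has 31 days: 195 − 31 = 164 left.
January 2137 has 31 days: 164 − 31 = 133 left.
February 2137 has 28 days (2137 is not a leap year): 133 − 28 = 105 left.
March 2137 has 31 days: 105 − 31 = 74 left.
April 2137 has 30 days: 74 − 30 = 44 left.
May 2137 has 31 days: 44 − 31 = 13 left.
13 days into June 2137 → June 13, 2137.
Advancing 215 days from June 13, 2137:
June has 30 days, so 30 − 13 = 17 days remain after June 13, 2137; 215 − 17 = 198 left.
July 2137 has 31 days: 198 − 31 = 167 left.
August 2137 has 31 days: 167 − 31 = 136 left.
September 2137 has 30 days: 136 − 30 = 106 left.
October 2137 has 31 days: 106 − 31 = 75 left.
November 2137 has 30 days: 75 − 30 = 45 left.
December 2137 has 31 days: 45 − 31 = 14 left.
14 days into January 2138 → January 14, 2138.
Going back 157 days from January 14, 2138:
Going back 14 days from January 14, 2138 reaches the end of the previous month; 157 − 14 = 143 left.
December 2137 has 31 days: 143 − 31 = 112 left.
November 2137 has 30 days: 112 − 30 = 82 left.
October 2137 has 31 days: 82 − 31 = 51 left.
September 2137 has 30 days: 51 − 30 = 21 left.
August 2137 has 31 days; 31 − 21 = 10 → August 10, 2137.

August 10, 2137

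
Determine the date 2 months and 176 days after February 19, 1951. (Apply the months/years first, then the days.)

October 12, 1951

Adding 2 months and 176 days from February 19, 1951: first the month/year part, then the days.
month 2 + 2 = 4 → April 1951.
Day 19 is valid in April, giving April 19, 1951.
Now add 176 days from April 19, 1951.
April has 30 days, so 30 − 19 = 11 days remain after April 19, 1951; 176 − 11 = 165 left.
May 1951 has 31 days: 165 − 31 = 134 left.
June 1951 has 30 days: 134 − 30 = 104 left.
July 1951 has 31 days: 104 − 31 = 73 left.
August 1951 has 31 days: 73 − 31 = 42 left.
September 1951 has 30 days: 42 − 30 = 12 left.
12 days into October 1951 → October 12, 1951.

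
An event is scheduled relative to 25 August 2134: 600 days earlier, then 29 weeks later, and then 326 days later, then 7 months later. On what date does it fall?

January 15, 2135

Subtracting 600 days from August 25, 2134:
Going back 25 days from August 25, 2134 reaches the end of the previous month; 600 − 25 = 575 left.
July 2134 has 31 days: 575 − 31 = 544 left.
June 2134 has 30 days: 544 − 30 = 514 left.
May 2134 has 31 days: 514 − 31 = 483 left.
April 2134 has 30 days: 483 − 30 = 453 left.
March 2134 has 31 days: 453 − 31 = 422 left.
February 2134 has 28 days (2134 is not a leap year): 422 − 28 = 394 left.
January 2134 has 31 days: 394 − 31 = 363 left.
December 2133 has 31 days: 363 − 31 = 332 left.
November 2133 has 30 days: 332 − 30 = 302 left.
October 2133 has 31 days: 302 − 31 = 271 left.
September 2133 has 30 days: 271 − 30 = 241 left.
August 2133 has 31 days: 241 − 31 = 210 left.
July 2133 has 31 days: 210 − 31 = 179 left.
June 2133 has 30 days: 179 − 30 = 149 left.
May 2133 has 31 days: 149 − 31 = 118 left.
April 2133 has 30 days: 118 − 30 = 88 left.
March 2133 has 31 days: 88 − 31 = 57 left.
February 2133 has 28 days (2133 is not a leap year): 57 − 28 = 29 left.
January 2133 has 31 days; 31 − 29 = 2 → January 2, 2133.
Advancing 29 weeks (= 203 days) from January 2, 2133:
January has 31 days, so 31 − 2 = 29 days remain after January 2, 2133; 203 − 29 = 174 left.
February 2133 has 28 days (2133 is not a leap year): 174 − 28 = 146 left.
March 2133 has 31 days: 146 − 31 = 115 left.
April 2133 has 30 days: 115 − 30 = 85 left.
May 2133 has 31 days: 85 − 31 = 54 left.
June 2133 has 30 days: 54 − 30 = 24 left.
24 days into July 2133 → July 24, 2133.
Adding 326 days from July 24, 2133:
July has 31 days, so 31 − 24 = 7 days remain after July 24, 2133; 326 − 7 = 319 left.
August 2133 has 31 days: 319 − 31 = 288 left.
September 2133 has 30 days: 288 − 30 = 258 left.
October 2133 has 31 days: 258 − 31 = 227 left.
November 2133 has 30 days: 227 − 30 = 197 left.
December 2133 has 31 days: 197 − 31 = 166 left.
January 2134 has 31 days: 166 − 31 = 135 left.
February 2134 has 28 days (2134 is not a leap year): 135 − 28 = 107 left.
March 2134 has 31 days: 107 − 31 = 76 left.
April 2134 has 30 days: 76 − 30 = 46 left.
May 2134 has 31 days: 46 − 31 = 15 left.
15 days into June 2134 → June 15, 2134.
Counting forward 7 months from June 15, 2134:
month 6 + 7 = 13, which is month 1 of year 2135 → January 2135.
Day 15 is valid in January, giving January 15, 2135.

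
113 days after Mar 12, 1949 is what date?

Advancing 113 days from March 12, 1949.
March has 31 days, so 31 − 12 = 19 days remain after March 12, 1949; 113 − 19 = 94 left.
April 1949 has 30 days: 94 − 30 = 64 left.
May 1949 has 31 days: 64 − 31 = 33 left.
June 1949 has 30 days: 33 − 30 = 3 left.
3 days into July 1949 → July 3, 1949.

July 3, 1949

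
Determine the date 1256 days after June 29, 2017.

Adding 1256 days from June 29, 2017.
June has 30 days, so 30 − 29 = 1 day remains after June 29, 2017; 1256 − 1 = 1255 left.
July 2017 has 31 days: 1255 − 31 = 1224 left.
August 2017 has 31 days: 1224 − 31 = 1193 left.
September 2017 has 30 days: 1193 − 30 = 1163 left.
October 2017 has 31 days: 1163 − 31 = 1132 left.
November 2017 has 30 days: 1132 − 30 = 1102 left.
December 2017 has 31 days: 1102 − 31 = 1071 left.
January 2018 has 31 days: 1071 − 31 = 1040 left.
February 2018 has 28 days (2018 is not a leap year): 1040 − 28 = 1012 left.
March 2018 has 31 days: 1012 − 31 = 981 left.
April 2018 has 30 days: 981 − 30 = 951 left.
May 2018 has 31 days: 951 − 31 = 920 left.
June 2018 has 30 days: 920 − 30 = 890 left.
July 2018 has 31 days: 890 − 31 = 859 left.
August 2018 has 31 days: 859 − 31 = 828 left.
September 2018 has 30 days: 828 − 30 = 798 left.
October 2018 has 31 days: 798 − 31 = 767 left.
November 2018 has 30 days: 767 − 30 = 737 left.
December 2018 has 31 days: 737 − 31 = 706 left.
January 2019 has 31 days: 706 − 31 = 675 left.
February 2019 has 28 days (2019 is not a leap year): 675 − 28 = 647 left.
March 2019 has 31 days: 647 − 31 = 616 left.
April 2019 has 30 days: 616 − 30 = 586 left.
May 2019 has 31 days: 586 − 31 = 555 left.
June 2019 has 30 days: 555 − 30 = 525 left.
July 2019 has 31 days: 525 − 31 = 494 left.
August 2019 has 31 days: 494 − 31 = 463 left.
September 2019 has 30 days: 463 − 30 = 433 left.
October 2019 has 31 days: 433 − 31 = 402 left.
November 2019 has 30 days: 402 − 30 = 372 left.
December 2019 has 31 days: 372 − 31 = 341 left.
January 2020 has 31 days: 341 − 31 = 310 left.
February 2020 has 29 days (2020 is a leap year): 310 − 29 = 281 left.
March 2020 has 31 days: 281 − 31 = 250 left.
April 2020 has 30 days: 250 − 30 = 220 left.
May 2020 has 31 days: 220 − 31 = 189 left.
June 2020 has 30 days: 189 − 30 = 159 left.
July 2020 has 31 days: 159 − 31 = 128 left.
August 2020 has 31 days: 128 − 31 = 97 left.
September 2020 has 30 days: 97 − 30 = 67 left.
October 2020 has 31 days: 67 − 31 = 36 left.
November 2020 has 30 days: 36 − 30 = 6 left.
6 days into December 2020 → December 6, 2020.

December 6, 2020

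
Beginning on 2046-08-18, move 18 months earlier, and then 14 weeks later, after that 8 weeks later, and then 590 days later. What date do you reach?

March 4, 2047

Subtracting 18 months from August 18, 2046:
month 8 − 18 = -10, which is month 2 of year 2045 → February 2045.
Day 18 is valid in February, giving February 18, 2045.
Adding 14 weeks (= 98 days) from February 18, 2045:
February has 28 days, so 28 − 18 = 10 days remain after February 18, 2045; 98 − 10 = 88 left.
March 2045 has 31 days: 88 − 31 = 57 left.
April 2045 has 30 days: 57 − 30 = 27 left.
27 days into May 2045 → May 27, 2045.
Adding 8 weeks (= 56 days) from May 27, 2045:
May has 31 days, so 31 − 27 = 4 days remain after May 27, 2045; 56 − 4 = 52 left.
June 2045 has 30 days: 52 − 30 = 22 left.
22 days into July 2045 → July 22, 2045.
Advancing 590 days from July 22, 2045:
July has 31 days, so 31 − 22 = 9 days remain after July 22, 2045; 590 − 9 = 581 left.
August 2045 has 31 days: 581 − 31 = 550 left.
September 2045 has 30 days: 550 − 30 = 520 left.
October 2045 has 31 days: 520 − 31 = 489 left.
November 2045 has 30 days: 489 − 30 = 459 left.
December 2045 has 31 days: 459 − 31 = 428 left.
January 2046 has 31 days: 428 − 31 = 397 left.
February 2046 has 28 days (2046 is not a leap year): 397 − 28 = 369 left.
March 2046 has 31 days: 369 − 31 = 338 left.
April 2046 has 30 days: 338 − 30 = 308 left.
May 2046 has 31 days: 308 − 31 = 277 left.
June 2046 has 30 days: 277 − 30 = 247 left.
July 2046 has 31 days: 247 − 31 = 216 left.
August 2046 has 31 days: 216 − 31 = 185 left.
September 2046 has 30 days: 185 − 30 = 155 left.
October 2046 has 31 days: 155 − 31 = 124 left.
November 2046 has 30 days: 124 − 30 = 94 left.
December 2046 has 31 days: 94 − 31 = 63 left.
January 2047 has 31 days: 63 − 31 = 32 left.
February 2047 has 28 days (2047 is not a leap year): 32 − 28 = 4 left.
4 days into March 2047 → March 4, 2047.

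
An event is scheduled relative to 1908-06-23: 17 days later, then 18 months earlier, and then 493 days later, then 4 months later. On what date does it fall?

September 17, 1908

Counting forward 17 days from June 23, 1908:
June has 30 days, so 30 − 23 = 7 days remain after June 23, 1908; 17 − 7 = 10 left.
10 days into July 1908 → July 10, 1908.
Going back 18 months from July 10, 1908:
month 7 − 18 = -11, which is month 1 of year 1907 → January 1907.
Day 10 is valid in January, giving January 10, 1907.
Adding 493 days from January 10, 1907:
January has 31 days, so 31 − 10 = 21 days remain after January 10, 1907; 493 − 21 = 472 left.
February 1907 has 28 days (1907 is not a leap year): 472 − 28 = 444 left.
March 1907 has 31 days: 444 − 31 = 413 left.
April 1907 has 30 days: 413 − 30 = 383 left.
May 1907 has 31 days: 383 − 31 = 352 left.
June 1907 has 30 days: 352 − 30 = 322 left.
July 1907 has 31 days: 322 − 31 = 291 left.
August 1907 has 31 days: 291 − 31 = 260 left.
September 1907 has 30 days: 260 − 30 = 230 left.
October 1907 has 31 days: 230 − 31 = 199 left.
November 1907 has 30 days: 199 − 30 = 169 left.
December 1907 has 31 days: 169 − 31 = 138 left.
January 1908 has 31 days: 138 − 31 = 107 left.
February 1908 has 29 days (1908 is a leap year): 107 − 29 = 78 left.
March 1908 has 31 days: 78 − 31 = 47 left.
April 1908 has 30 days: 47 − 30 = 17 left.
17 days into May 1908 → May 17, 1908.
Advancing 4 months from May 17, 1908:
month 5 + 4 = 9 → September 1908.
Day 17 is valid in September, giving September 17, 1908.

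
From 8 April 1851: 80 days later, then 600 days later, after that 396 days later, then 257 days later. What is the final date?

December 1, 1854

Counting forward 80 days from April 8, 1851:
April has 30 days, so 30 − 8 = 22 days remain after April 8, 1851; 80 − 22 = 58 left.
May 1851 has 31 days: 58 − 31 = 27 left.
27 days into June 1851 → June 27, 1851.
Adding 600 days from June 27, 1851:
June has 30 days, so 30 − 27 = 3 days remain after June 27, 1851; 600 − 3 = 597 left.
July 1851 has 31 days: 597 − 31 = 566 left.
August 1851 has 31 days: 566 − 31 = 535 left.
September 1851 has 30 days: 535 − 30 = 505 left.
October 1851 has 31 days: 505 − 31 = 474 left.
November 1851 has 30 days: 474 − 30 = 444 left.
December 1851 has 31 days: 444 − 31 = 413 left.
January 1852 has 31 days: 413 − 31 = 382 left.
February 1852 has 29 days (1852 is a leap year): 382 − 29 = 353 left.
March 1852 has 31 days: 353 − 31 = 322 left.
April 1852 has 30 days: 322 − 30 = 292 left.
May 1852 has 31 days: 292 − 31 = 261 left.
June 1852 has 30 days: 261 − 30 = 231 left.
July 1852 has 31 days: 231 − 31 = 200 left.
August 1852 has 31 days: 200 − 31 = 169 left.
September 1852 has 30 days: 169 − 30 = 139 left.
October 1852 has 31 days: 139 − 31 = 108 left.
November 1852 has 30 days: 108 − 30 = 78 left.
December 1852 has 31 days: 78 − 31 = 47 left.
January 1853 has 31 days: 47 − 31 = 16 left.
16 days into February 1853 → February 16, 1853.
Adding 396 days from February 16, 1853:
February has 28 days, so 28 − 16 = 12 days remain after February 16, 1853; 396 − 12 = 384 left.
March 1853 has 31 days: 384 − 31 = 353 left.
April 1853 has 30 days: 353 − 30 = 323 left.
May 1853 has 31 days: 323 − 31 = 292 left.
June 1853 has 30 days: 292 − 30 = 262 left.
July 1853 has 31 days: 262 − 31 = 231 left.
August 1853 has 31 days: 231 − 31 = 200 left.
September 1853 has 30 days: 200 − 30 = 170 left.
October 1853 has 31 days: 170 − 31 = 139 left.
November 1853 has 30 days: 139 − 30 = 109 left.
December 1853 has 31 days: 109 − 31 = 78 left.
January 1854 has 31 days: 78 − 31 = 47 left.
February 1854 has 28 days (1854 is not a leap year): 47 − 28 = 19 left.
19 days into March 1854 → March 19, 1854.
Adding 257 days from March 19, 1854:
March has 31 days, so 31 − 19 = 12 days remain after March 19, 1854; 257 − 12 = 245 left.
April 1854 has 30 days: 245 − 30 = 215 left.
May 1854 has 31 days: 215 − 31 = 184 left.
June 1854 has 30 days: 184 − 30 = 154 left.
July 1854 has 31 days: 154 − 31 = 123 left.
August 1854 has 31 days: 123 − 31 = 92 left.
September 1854 has 30 days: 92 − 30 = 62 left.
October 1854 has 31 days: 62 − 31 = 31 left.
November 1854 has 30 days: 31 − 30 = 1 left.
1 day into December 1854 → December 1, 1854.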